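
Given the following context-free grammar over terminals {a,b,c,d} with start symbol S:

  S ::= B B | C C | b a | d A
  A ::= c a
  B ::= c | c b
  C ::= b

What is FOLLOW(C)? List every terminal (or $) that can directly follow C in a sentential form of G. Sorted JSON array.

FIRST sets, iterate to fixpoint:
iter 1:
  A via A→c a: +{c}
  B via B→c: +{c}
  C via C→b: +{b}
  S via S→B B: +{c}
  S via S→C C: +{b}
  S via S→d A: +{d}
  FIRST[S]={b,c,d}  FIRST[A]={c}  FIRST[B]={c}  FIRST[C]={b}
iter 2: — fixpoint
  FIRST[S]={b,c,d}  FIRST[A]={c}  FIRST[B]={c}  FIRST[C]={b}

FOLLOW iteration:
initialize: $ ∈ FOLLOW(S)
iter 1:
  S→B B: FOLLOW(B) ⊇ FIRST(B) = {c}; new: +{c}
  S→B B: FOLLOW(B) ⊇ FOLLOW(S) ⊇ {$}; new: +{$}
  S→C C: FOLLOW(C) ⊇ FIRST(C) = {b}; new: +{b}
  S→C C: FOLLOW(C) ⊇ FOLLOW(S) ⊇ {$}; new: +{$}
  S→d A: FOLLOW(A) ⊇ FOLLOW(S) ⊇ {$}; new: +{$}
  S: {$}  A: {$}  B: {$,c}  C: {$,b}
iter 2: done
  S: {$}  A: {$}  B: {$,c}  C: {$,b}

FOLLOW(C) = ["$", "b"]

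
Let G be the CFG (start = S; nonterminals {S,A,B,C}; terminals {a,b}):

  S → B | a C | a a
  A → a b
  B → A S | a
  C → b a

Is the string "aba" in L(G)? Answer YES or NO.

Convert to CNF:
  S -> A S | T0 C | T0 T0 | a
  A -> T0 T1
  B -> A S | a
  C -> T1 T0
  T0 -> a
  T1 -> b

CYK table (by increasing span):
  cell(0,0) a: {B,S,T0}  orig:{B,S}
  cell(1,1) b: {T1}  orig:{}
  cell(2,2) a: {B,S,T0}  orig:{B,S}
  cell(0,1) ab: {A}
  cell(1,2) ba: {C}
  cell(0,2) aba: {B,S}

S ∈ T[0,2] ⇒ YES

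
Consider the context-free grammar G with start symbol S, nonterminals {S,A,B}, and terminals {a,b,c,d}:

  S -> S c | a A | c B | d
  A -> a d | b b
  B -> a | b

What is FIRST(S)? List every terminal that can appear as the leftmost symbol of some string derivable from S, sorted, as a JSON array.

FIRST iteration:
[1]
  A via A→a d: +{a}
  A via A→b b: +{b}
  B via B→a: +{a}
  B via B→b: +{b}
  S via S→a A: +{a}
  S via S→c B: +{c}
  S via S→d: +{d}
  S: {a,c,d}  A: {a,b}  B: {a,b}
[2] (no change)
  S: {a,c,d}  A: {a,b}  B: {a,b}

FIRST(S) = ["a", "c", "d"]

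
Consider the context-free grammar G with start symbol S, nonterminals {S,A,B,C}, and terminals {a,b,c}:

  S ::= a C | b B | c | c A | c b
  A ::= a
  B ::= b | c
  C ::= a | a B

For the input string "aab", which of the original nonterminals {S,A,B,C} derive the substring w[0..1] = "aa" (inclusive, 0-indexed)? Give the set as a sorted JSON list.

CNF form of G:
  S -> T0 C | T1 B | T2 A | T2 T1 | c
  A -> a
  B -> b | c
  C -> T0 B | a
  T0 -> a
  T1 -> b
  T2 -> c

CYK fill — only the sub-triangle for w[0..1]:
  T[0,0] 'a' = {A,C,T0}  orig:{A,C}
  T[1,1] 'a' = {A,C,T0}  orig:{A,C}
  T[0,1] 'aa' = {S}

Original NTs in T[0,1] deriving "aa": ["S"]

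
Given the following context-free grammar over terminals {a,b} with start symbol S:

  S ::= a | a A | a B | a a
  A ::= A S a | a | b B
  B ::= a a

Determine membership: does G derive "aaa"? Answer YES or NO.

CNF form of G:
  S -> T0 A | T0 B | T0 T0 | a
  A -> A X2 | T1 B | a
  B -> T0 T0
  T0 -> a
  T1 -> b
  X2 -> S T0

CYK fill:
  cell(0,0) a: {A,S,T0}  orig:{A,S}
  cell(1,1) a: {A,S,T0}  orig:{A,S}
  cell(2,2) a: {A,S,T0}  orig:{A,S}
  cell(0,1) aa: {B,S,X2}  orig:{B,S}
  cell(1,2) aa: {B,S,X2}  orig:{B,S}
  cell(0,2) aaa: {A,S,X2}  orig:{A,S}

S ∈ T[0,2] ⇒ YES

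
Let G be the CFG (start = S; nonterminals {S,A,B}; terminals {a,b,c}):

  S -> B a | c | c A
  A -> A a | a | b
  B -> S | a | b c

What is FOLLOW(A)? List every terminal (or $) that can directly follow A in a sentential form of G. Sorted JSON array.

Compute FIRST by fixpoint:
iter 1:
  A via A→a: +{a}
  A via A→b: +{b}
  B via B→a: +{a}
  B via B→b c: +{b}
  S via S→B a: +{a,b}
  S via S→c: +{c}
  FIRST[S]={a,b,c}  FIRST[A]={a,b}  FIRST[B]={a,b}
iter 2:
  B via B→S: +{c}
  FIRST[S]={a,b,c}  FIRST[A]={a,b}  FIRST[B]={a,b,c}
iter 3: — fixpoint
  FIRST[S]={a,b,c}  FIRST[A]={a,b}  FIRST[B]={a,b,c}

Compute FOLLOW by fixpoint:
initialize: $ ∈ FOLLOW(S)
round 1:
  A→A a: FOLLOW(A) ⊇ FIRST(a) = {a}; new: +{a}
  S→B a: FOLLOW(B) ⊇ FIRST(a) = {a}; new: +{a}
  S→c A: FOLLOW(A) ⊇ FOLLOW(S) ⊇ {$}; new: +{$}
  FOLLOW(S)={$}  FOLLOW(A)={$,a}  FOLLOW(B)={a}
round 2:
  B→S: FOLLOW(S) ⊇ FOLLOW(B) ⊇ {a}; new: +{a}
  FOLLOW(S)={$,a}  FOLLOW(A)={$,a}  FOLLOW(B)={a}
round 3: done
  FOLLOW(S)={$,a}  FOLLOW(A)={$,a}  FOLLOW(B)={a}

FOLLOW(A) = ["$", "a"]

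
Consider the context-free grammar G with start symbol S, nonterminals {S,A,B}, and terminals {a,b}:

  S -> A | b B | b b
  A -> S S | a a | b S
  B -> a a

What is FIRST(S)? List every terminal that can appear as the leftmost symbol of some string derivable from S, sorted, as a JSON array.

FIRST iteration:
[1]
  A via A→a a: +{a}
  A via A→b S: +{b}
  B via B→a a: +{a}
  S via S→A: +{a,b}
  FIRST[S]={a,b}  FIRST[A]={a,b}  FIRST[B]={a}
[2] (stable)
  FIRST[S]={a,b}  FIRST[A]={a,b}  FIRST[B]={a}

FIRST(S) = ["a", "b"]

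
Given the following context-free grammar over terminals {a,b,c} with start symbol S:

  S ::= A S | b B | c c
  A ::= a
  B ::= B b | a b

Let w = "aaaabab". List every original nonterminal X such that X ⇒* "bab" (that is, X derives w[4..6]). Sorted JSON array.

Convert to CNF:
  S -> A S | T0 B | T2 T2
  A -> a
  B -> B T0 | T1 T0
  T0 -> b
  T1 -> a
  T2 -> c

CYK fill, restricted to cells inside w[4..6]:
  cell(4,4) b: {T0}  orig:{}
  cell(5,5) a: {A,T1}  orig:{A}
  cell(6,6) b: {T0}  orig:{}
  cell(4,5) ba: ∅
  cell(5,6) ab: {B}
  cell(4,6) bab: {S}

Original NTs in T[4,6] deriving "bab": ["S"]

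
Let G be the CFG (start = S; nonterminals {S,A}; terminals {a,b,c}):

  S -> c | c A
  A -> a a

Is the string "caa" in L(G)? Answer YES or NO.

CNF form of G:
  S -> T1 A | c
  A -> T0 T0
  T0 -> a
  T1 -> c

Fill CYK table bottom-up:
  cell(0,0) c: {S,T1}  orig:{S}
  cell(1,1) a: {T0}  orig:{}
  cell(2,2) a: {T0}  orig:{}
  cell(0,1) ca: ∅
  cell(1,2) aa: {A}
  cell(0,2) caa: {S}

S ∈ T[0,2] ⇒ YES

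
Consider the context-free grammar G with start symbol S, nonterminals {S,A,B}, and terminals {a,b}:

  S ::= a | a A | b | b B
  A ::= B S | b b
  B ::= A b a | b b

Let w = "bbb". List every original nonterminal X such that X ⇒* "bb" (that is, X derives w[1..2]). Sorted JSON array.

Convert to CNF:
  S -> T0 B | T1 A | a | b
  A -> B S | T0 T0
  B -> A X2 | T0 T0
  T0 -> b
  T1 -> a
  X2 -> T0 T1

Fill CYK table bottom-up (cells [i..j] with 1 ≤ i ≤ j ≤ 2 only):
  T[1,1] 'b' = {S,T0}  orig:{S}
  T[2,2] 'b' = {S,T0}  orig:{S}
  T[1,2] 'bb' = {A,B}

Original NTs in T[1,2] deriving "bb": ["A", "B"]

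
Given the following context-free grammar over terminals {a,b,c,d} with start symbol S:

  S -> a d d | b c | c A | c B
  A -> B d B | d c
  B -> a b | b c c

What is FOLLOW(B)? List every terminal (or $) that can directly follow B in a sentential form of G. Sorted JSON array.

Compute FIRST by fixpoint:
iter 1:
  A via A→d c: +{d}
  B via B→a b: +{a}
  B via B→b c c: +{b}
  S via S→a d d: +{a}
  S via S→b c: +{b}
  S via S→c A: +{c}
  FIRST[S]={a,b,c}  FIRST[A]={d}  FIRST[B]={a,b}
iter 2:
  A via A→B d B: +{a,b}
  FIRST[S]={a,b,c}  FIRST[A]={a,b,d}  FIRST[B]={a,b}
iter 3: — fixpoint
  FIRST[S]={a,b,c}  FIRST[A]={a,b,d}  FIRST[B]={a,b}

FOLLOW sets:
initialize: $ ∈ FOLLOW(S)
iter 1:
  A→B d B: FOLLOW(B) ⊇ FIRST(d) = {d}; new: +{d}
  S→c A: FOLLOW(A) ⊇ FOLLOW(S) ⊇ {$}; new: +{$}
  S→c B: FOLLOW(B) ⊇ FOLLOW(S) ⊇ {$}; new: +{$}
  FOLLOW(S)={$}  FOLLOW(A)={$}  FOLLOW(B)={$,d}
iter 2: (no change)
  FOLLOW(S)={$}  FOLLOW(A)={$}  FOLLOW(B)={$,d}

FOLLOW(B) = ["$", "d"]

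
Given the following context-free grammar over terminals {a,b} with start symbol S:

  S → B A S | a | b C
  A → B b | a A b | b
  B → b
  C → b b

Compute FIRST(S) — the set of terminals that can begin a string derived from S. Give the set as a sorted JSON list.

FIRST iteration:
iter 1:
  A via A→a A b: +{a}
  A via A→b: +{b}
  B via B→b: +{b}
  C via C→b b: +{b}
  S via S→B A S: +{b}
  S via S→a: +{a}
  FIRST[S]={a,b}  FIRST[A]={a,b}  FIRST[B]={b}  FIRST[C]={b}
iter 2: (stable)
  FIRST[S]={a,b}  FIRST[A]={a,b}  FIRST[B]={b}  FIRST[C]={b}

FIRST(S) = ["a", "b"]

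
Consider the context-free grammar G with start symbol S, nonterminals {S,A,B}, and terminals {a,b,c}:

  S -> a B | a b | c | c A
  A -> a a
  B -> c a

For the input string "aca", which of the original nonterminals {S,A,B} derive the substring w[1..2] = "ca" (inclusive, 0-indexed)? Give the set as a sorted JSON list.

CNF form of G:
  S -> T0 B | T0 T2 | T1 A | c
  A -> T0 T0
  B -> T1 T0
  T0 -> a
  T1 -> c
  T2 -> b

CYK fill, restricted to cells inside w[1..2]:
  cell(1,1) c: {S,T1}  orig:{S}
  cell(2,2) a: {T0}  orig:{}
  cell(1,2) ca: {B}

Original NTs in T[1,2] deriving "ca": ["B"]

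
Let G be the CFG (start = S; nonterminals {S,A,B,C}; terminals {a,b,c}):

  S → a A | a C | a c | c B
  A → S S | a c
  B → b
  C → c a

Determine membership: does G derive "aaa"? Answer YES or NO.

Convert to CNF:
  S -> T0 A | T0 C | T0 T1 | T1 B
  A -> S S | T0 T1
  B -> b
  C -> T1 T0
  T0 -> a
  T1 -> c

CYK table (by increasing span):
  cell(0,0) a: {T0}  orig:{}
  cell(1,1) a: {T0}  orig:{}
  cell(2,2) a: {T0}  orig:{}
  cell(0,1) aa: ∅
  cell(1,2) aa: ∅
  cell(0,2) aaa: ∅

S ∉ T[0,2] ⇒ NO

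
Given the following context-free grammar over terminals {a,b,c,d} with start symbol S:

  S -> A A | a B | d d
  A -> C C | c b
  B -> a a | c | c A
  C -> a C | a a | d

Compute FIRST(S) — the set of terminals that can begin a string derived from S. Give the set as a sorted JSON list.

Compute FIRST by fixpoint:
round 1:
  A via A→c b: +{c}
  B via B→a a: +{a}
  B via B→c: +{c}
  C via C→a C: +{a}
  C via C→d: +{d}
  S via S→A A: +{c}
  S via S→a B: +{a}
  S via S→d d: +{d}
  FIRST[S]={a,c,d}  FIRST[A]={c}  FIRST[B]={a,c}  FIRST[C]={a,d}
round 2:
  A via A→C C: +{a,d}
  FIRST[S]={a,c,d}  FIRST[A]={a,c,d}  FIRST[B]={a,c}  FIRST[C]={a,d}
round 3: (no change)
  FIRST[S]={a,c,d}  FIRST[A]={a,c,d}  FIRST[B]={a,c}  FIRST[C]={a,d}

FIRST(S) = ["a", "c", "d"]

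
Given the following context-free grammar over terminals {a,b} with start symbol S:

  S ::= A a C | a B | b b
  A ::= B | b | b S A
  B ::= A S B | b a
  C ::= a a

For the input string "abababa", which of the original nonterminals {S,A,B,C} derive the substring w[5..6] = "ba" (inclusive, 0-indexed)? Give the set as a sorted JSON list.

CNF form of G:
  S -> A X5 | T0 T0 | T1 B
  A -> A X2 | T0 T1 | T0 X3 | b
  B -> A X4 | T0 T1
  C -> T1 T1
  T0 -> b
  T1 -> a
  X2 -> S B
  X3 -> S A
  X4 -> S B
  X5 -> T1 C

Fill CYK table bottom-up — only the sub-triangle for w[5..6]:
  T[5,5] 'b' = {A,T0}  orig:{A}
  T[6,6] 'a' = {T1}  orig:{}
  T[5,6] 'ba' = {A,B}

Original NTs in T[5,6] deriving "ba": ["A", "B"]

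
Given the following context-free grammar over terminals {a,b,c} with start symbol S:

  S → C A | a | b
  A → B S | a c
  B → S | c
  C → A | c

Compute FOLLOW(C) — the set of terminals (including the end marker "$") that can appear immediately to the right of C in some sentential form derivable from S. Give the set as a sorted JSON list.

FIRST iteration:
[1]
  A via A→a c: +{a}
  B via B→c: +{c}
  C via C→A: +{a}
  C via C→c: +{c}
  S via S→C A: +{a,c}
  S via S→b: +{b}
  S: {a,b,c}  A: {a}  B: {c}  C: {a,c}
[2]
  A via A→B S: +{c}
  B via B→S: +{a,b}
  S: {a,b,c}  A: {a,c}  B: {a,b,c}  C: {a,c}
[3]
  A via A→B S: +{b}
  C via C→A: +{b}
  S: {a,b,c}  A: {a,b,c}  B: {a,b,c}  C: {a,b,c}
[4] — fixpoint
  S: {a,b,c}  A: {a,b,c}  B: {a,b,c}  C: {a,b,c}

FOLLOW iteration:
seed FOLLOW(S) with $
[1]
  A→B S: FOLLOW(B) ⊇ FIRST(S) = {a,b,c}; new: +{a,b,c}
  B→S: FOLLOW(S) ⊇ FOLLOW(B) ⊇ {a,b,c}; new: +{a,b,c}
  S→C A: FOLLOW(C) ⊇ FIRST(A) = {a,b,c}; new: +{a,b,c}
  S→C A: FOLLOW(A) ⊇ FOLLOW(S) ⊇ {$,a,b,c}; new: +{$,a,b,c}
  FOLLOW(S)={$,a,b,c}  FOLLOW(A)={$,a,b,c}  FOLLOW(B)={a,b,c}  FOLLOW(C)={a,b,c}
[2] — fixpoint
  FOLLOW(S)={$,a,b,c}  FOLLOW(A)={$,a,b,c}  FOLLOW(B)={a,b,c}  FOLLOW(C)={a,b,c}

FOLLOW(C) = ["a", "b", "c"]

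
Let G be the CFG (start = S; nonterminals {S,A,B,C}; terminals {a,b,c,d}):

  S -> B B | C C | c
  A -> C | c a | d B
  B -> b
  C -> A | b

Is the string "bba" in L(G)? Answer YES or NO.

Convert to CNF:
  S -> B B | C C | c
  A -> T0 T1 | T2 B | b
  B -> b
  C -> T0 T1 | T2 B | b
  T0 -> c
  T1 -> a
  T2 -> d

CYK table (by increasing span):
  [0..0]={A,B,C}  "b"
  [1..1]={A,B,C}  "b"
  [2..2]={T1}  "a"  orig:{}
  [0..1]={S}  "bb"
  [1..2]=∅  "ba"
  [0..2]=∅  "bba"

S ∉ T[0,2] ⇒ NO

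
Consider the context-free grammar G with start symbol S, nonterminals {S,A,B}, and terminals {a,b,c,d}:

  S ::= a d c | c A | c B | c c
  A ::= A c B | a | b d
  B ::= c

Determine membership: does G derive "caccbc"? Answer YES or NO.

Convert to CNF:
  S -> T0 A | T0 B | T0 T0 | T3 X5
  A -> A X4 | T1 T2 | a
  B -> c
  T0 -> c
  T1 -> b
  T2 -> d
  T3 -> a
  X4 -> T0 B
  X5 -> T2 T0

Fill CYK table bottom-up:
  T[0,0] 'c' = {B,T0}  orig:{B}
  T[1,1] 'a' = {A,T3}  orig:{A}
  T[2,2] 'c' = {B,T0}  orig:{B}
  T[3,3] 'c' = {B,T0}  orig:{B}
  T[4,4] 'b' = {T1}  orig:{}
  T[5,5] 'c' = {B,T0}  orig:{B}
  T[0,1] 'ca' = {S}
  T[1,2] 'ac' = ∅
  T[2,3] 'cc' = {S,X4}  orig:{S}
  T[3,4] 'cb' = ∅
  T[4,5] 'bc' = ∅
  T[0,2] 'cac' = ∅
  T[1,3] 'acc' = {A}
  T[2,4] 'ccb' = ∅
  T[3,5] 'cbc' = ∅
  T[0,3] 'cacc' = {S}
  T[1,4] 'accb' = ∅
  T[2,5] 'ccbc' = ∅
  T[0,4] 'caccb' = ∅
  T[1,5] 'accbc' = ∅
  T[0,5] 'caccbc' = ∅

S ∉ T[0,5] ⇒ NO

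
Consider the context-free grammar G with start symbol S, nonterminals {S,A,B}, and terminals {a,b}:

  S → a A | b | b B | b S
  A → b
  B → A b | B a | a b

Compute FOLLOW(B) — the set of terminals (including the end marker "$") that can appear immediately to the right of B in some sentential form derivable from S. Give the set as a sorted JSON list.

FIRST sets, iterate to fixpoint:
round 1:
  A via A→b: +{b}
  B via B→A b: +{b}
  B via B→a b: +{a}
  S via S→a A: +{a}
  S via S→b: +{b}
  S: {a,b}  A: {b}  B: {a,b}
round 2: (no change)
  S: {a,b}  A: {b}  B: {a,b}

FOLLOW iteration:
seed FOLLOW(S) with $
iter 1:
  B→A b: FOLLOW(A) ⊇ FIRST(b) = {b}; new: +{b}
  B→B a: FOLLOW(B) ⊇ FIRST(a) = {a}; new: +{a}
  S→a A: FOLLOW(A) ⊇ FOLLOW(S) ⊇ {$}; new: +{$}
  S→b B: FOLLOW(B) ⊇ FOLLOW(S) ⊇ {$}; new: +{$}
  S: {$}  A: {$,b}  B: {$,a}
iter 2: done
  S: {$}  A: {$,b}  B: {$,a}

FOLLOW(B) = ["$", "a"]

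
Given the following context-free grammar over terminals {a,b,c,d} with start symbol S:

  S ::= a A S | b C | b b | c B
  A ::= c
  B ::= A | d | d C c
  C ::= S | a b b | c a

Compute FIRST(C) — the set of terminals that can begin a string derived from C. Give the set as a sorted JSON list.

FIRST sets, iterate to fixpoint:
pass 1:
  A via A→c: +{c}
  B via B→A: +{c}
  B via B→d: +{d}
  C via C→a b b: +{a}
  C via C→c a: +{c}
  S via S→a A S: +{a}
  S via S→b C: +{b}
  S via S→c B: +{c}
  S: {a,b,c}  A: {c}  B: {c,d}  C: {a,c}
pass 2:
  C via C→S: +{b}
  S: {a,b,c}  A: {c}  B: {c,d}  C: {a,b,c}
pass 3: (stable)
  S: {a,b,c}  A: {c}  B: {c,d}  C: {a,b,c}

FIRST(C) = ["a", "b", "c"]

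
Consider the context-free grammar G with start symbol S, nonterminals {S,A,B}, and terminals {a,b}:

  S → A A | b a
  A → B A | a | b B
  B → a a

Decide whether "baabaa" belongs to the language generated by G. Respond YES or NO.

CNF form of G:
  S -> A A | T0 T1
  A -> B A | T0 B | a
  B -> T1 T1
  T0 -> b
  T1 -> a

CYK fill:
  [0..0]={T0}  "b"  orig:{}
  [1..1]={A,T1}  "a"  orig:{A}
  [2..2]={A,T1}  "a"  orig:{A}
  [3..3]={T0}  "b"  orig:{}
  [4..4]={A,T1}  "a"  orig:{A}
  [5..5]={A,T1}  "a"  orig:{A}
  [0..1]={S}  "ba"
  [1..2]={B,S}  "aa"
  [2..3]=∅  "ab"
  [3..4]={S}  "ba"
  [4..5]={B,S}  "aa"
  [0..2]={A}  "baa"
  [1..3]=∅  "aab"
  [2..4]=∅  "aba"
  [3..5]={A}  "baa"
  [0..3]=∅  "baab"
  [1..4]=∅  "aaba"
  [2..5]={S}  "abaa"
  [0..4]=∅  "baaba"
  [1..5]={A}  "aabaa"
  [0..5]={S}  "baabaa"

S ∈ T[0,5] ⇒ YES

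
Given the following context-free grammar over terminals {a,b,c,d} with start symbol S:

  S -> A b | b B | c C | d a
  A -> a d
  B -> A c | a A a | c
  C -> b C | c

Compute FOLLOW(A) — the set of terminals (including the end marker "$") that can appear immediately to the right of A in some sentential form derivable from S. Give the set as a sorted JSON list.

Compute FIRST by fixpoint:
[1]
  A via A→a d: +{a}
  B via B→A c: +{a}
  B via B→c: +{c}
  C via C→b C: +{b}
  C via C→c: +{c}
  S via S→A b: +{a}
  S via S→b B: +{b}
  S via S→c C: +{c}
  S via S→d a: +{d}
  FIRST[S]={a,b,c,d}  FIRST[A]={a}  FIRST[B]={a,c}  FIRST[C]={b,c}
[2] (no change)
  FIRST[S]={a,b,c,d}  FIRST[A]={a}  FIRST[B]={a,c}  FIRST[C]={b,c}

Compute FOLLOW by fixpoint:
FOLLOW(S) := {$}
pass 1:
  B→A c: FOLLOW(A) ⊇ FIRST(c) = {c}; new: +{c}
  B→a A a: FOLLOW(A) ⊇ FIRST(a) = {a}; new: +{a}
  S→A b: FOLLOW(A) ⊇ FIRST(b) = {b}; new: +{b}
  S→b B: FOLLOW(B) ⊇ FOLLOW(S) ⊇ {$}; new: +{$}
  S→c C: FOLLOW(C) ⊇ FOLLOW(S) ⊇ {$}; new: +{$}
  FOLLOW(S)={$}  FOLLOW(A)={a,b,c}  FOLLOW(B)={$}  FOLLOW(C)={$}
pass 2: (no change)
  FOLLOW(S)={$}  FOLLOW(A)={a,b,c}  FOLLOW(B)={$}  FOLLOW(C)={$}

FOLLOW(A) = ["a", "b", "c"]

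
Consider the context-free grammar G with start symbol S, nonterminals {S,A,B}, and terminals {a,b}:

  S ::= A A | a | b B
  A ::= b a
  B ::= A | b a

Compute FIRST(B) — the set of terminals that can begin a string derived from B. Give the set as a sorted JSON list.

FIRST sets, iterate to fixpoint:
[1]
  A via A→b a: +{b}
  B via B→A: +{b}
  S via S→A A: +{b}
  S via S→a: +{a}
  FIRST(S)={a,b}  FIRST(A)={b}  FIRST(B)={b}
[2] done
  FIRST(S)={a,b}  FIRST(A)={b}  FIRST(B)={b}

FIRST(B) = ["b"]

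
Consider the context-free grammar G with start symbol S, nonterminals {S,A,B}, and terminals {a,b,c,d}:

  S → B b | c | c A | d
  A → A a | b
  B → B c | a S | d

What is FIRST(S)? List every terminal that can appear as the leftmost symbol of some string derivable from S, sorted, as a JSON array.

FIRST iteration:
round 1:
  A via A→b: +{b}
  B via B→a S: +{a}
  B via B→d: +{d}
  S via S→B b: +{a,d}
  S via S→c: +{c}
  FIRST[S]={a,c,d}  FIRST[A]={b}  FIRST[B]={a,d}
round 2: (stable)
  FIRST[S]={a,c,d}  FIRST[A]={b}  FIRST[B]={a,d}

FIRST(S) = ["a", "c", "d"]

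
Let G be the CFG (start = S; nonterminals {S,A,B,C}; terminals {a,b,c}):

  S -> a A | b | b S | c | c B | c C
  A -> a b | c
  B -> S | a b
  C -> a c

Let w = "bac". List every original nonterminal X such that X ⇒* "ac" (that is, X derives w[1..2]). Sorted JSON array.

CNF form of G:
  S -> T0 A | T1 S | T2 B | T2 C | b | c
  A -> T0 T1 | c
  B -> T0 A | T0 T1 | T1 S | T2 B | T2 C | b | c
  C -> T0 T2
  T0 -> a
  T1 -> b
  T2 -> c

Fill CYK table bottom-up (cells [i..j] with 1 ≤ i ≤ j ≤ 2 only):
  T[1,1] 'a' = {T0}  orig:{}
  T[2,2] 'c' = {A,B,S,T2}  orig:{A,B,S}
  T[1,2] 'ac' = {B,C,S}

Original NTs in T[1,2] deriving "ac": ["B", "C", "S"]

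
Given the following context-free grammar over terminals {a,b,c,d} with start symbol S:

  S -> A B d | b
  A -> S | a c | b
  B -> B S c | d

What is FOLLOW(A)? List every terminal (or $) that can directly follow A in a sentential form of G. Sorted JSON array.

FIRST iteration:
pass 1:
  A via A→a c: +{a}
  A via A→b: +{b}
  B via B→d: +{d}
  S via S→A B d: +{a,b}
  FIRST(S)={a,b}  FIRST(A)={a,b}  FIRST(B)={d}
pass 2: (no change)
  FIRST(S)={a,b}  FIRST(A)={a,b}  FIRST(B)={d}

FOLLOW sets:
initialize: $ ∈ FOLLOW(S)
iter 1:
  B→B S c: FOLLOW(B) ⊇ FIRST(S) = {a,b}; new: +{a,b}
  B→B S c: FOLLOW(S) ⊇ FIRST(c) = {c}; new: +{c}
  S→A B d: FOLLOW(A) ⊇ FIRST(B) = {d}; new: +{d}
  S→A B d: FOLLOW(B) ⊇ FIRST(d) = {d}; new: +{d}
  S: {$,c}  A: {d}  B: {a,b,d}
iter 2:
  A→S: FOLLOW(S) ⊇ FOLLOW(A) ⊇ {d}; new: +{d}
  S: {$,c,d}  A: {d}  B: {a,b,d}
iter 3: (no change)
  S: {$,c,d}  A: {d}  B: {a,b,d}

FOLLOW(A) = ["d"]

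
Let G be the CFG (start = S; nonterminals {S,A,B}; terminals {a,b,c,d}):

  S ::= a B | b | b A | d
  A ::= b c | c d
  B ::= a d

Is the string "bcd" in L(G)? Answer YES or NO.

CNF form of G:
  S -> T0 A | T3 B | b | d
  A -> T0 T1 | T1 T2
  B -> T3 T2
  T0 -> b
  T1 -> c
  T2 -> d
  T3 -> a

CYK table (by increasing span):
  T[0,0] 'b' = {S,T0}  orig:{S}
  T[1,1] 'c' = {T1}  orig:{}
  T[2,2] 'd' = {S,T2}  orig:{S}
  T[0,1] 'bc' = {A}
  T[1,2] 'cd' = {A}
  T[0,2] 'bcd' = {S}

S ∈ T[0,2] ⇒ YES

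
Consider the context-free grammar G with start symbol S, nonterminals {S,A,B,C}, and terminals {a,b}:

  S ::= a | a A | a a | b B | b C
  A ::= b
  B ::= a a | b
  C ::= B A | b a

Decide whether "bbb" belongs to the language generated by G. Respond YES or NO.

Convert to CNF:
  S -> T0 A | T0 T0 | T1 B | T1 C | a
  A -> b
  B -> T0 T0 | b
  C -> B A | T1 T0
  T0 -> a
  T1 -> b

CYK table (by increasing span):
  [0..0]={A,B,T1}  "b"  orig:{A,B}
  [1..1]={A,B,T1}  "b"  orig:{A,B}
  [2..2]={A,B,T1}  "b"  orig:{A,B}
  [0..1]={C,S}  "bb"
  [1..2]={C,S}  "bb"
  [0..2]={S}  "bbb"

S ∈ T[0,2] ⇒ YES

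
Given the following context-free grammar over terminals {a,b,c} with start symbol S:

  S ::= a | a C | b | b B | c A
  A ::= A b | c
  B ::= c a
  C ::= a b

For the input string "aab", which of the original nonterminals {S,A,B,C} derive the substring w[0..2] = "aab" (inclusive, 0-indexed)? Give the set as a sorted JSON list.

Convert to CNF:
  S -> T0 B | T1 A | T2 C | a | b
  A -> A T0 | c
  B -> T1 T2
  C -> T2 T0
  T0 -> b
  T1 -> c
  T2 -> a

CYK fill — only the sub-triangle for w[0..2]:
  [0..0]={S,T2}  "a"  orig:{S}
  [1..1]={S,T2}  "a"  orig:{S}
  [2..2]={S,T0}  "b"  orig:{S}
  [0..1]=∅  "aa"
  [1..2]={C}  "ab"
  [0..2]={S}  "aab"

Original NTs in T[0,2] deriving "aab": ["S"]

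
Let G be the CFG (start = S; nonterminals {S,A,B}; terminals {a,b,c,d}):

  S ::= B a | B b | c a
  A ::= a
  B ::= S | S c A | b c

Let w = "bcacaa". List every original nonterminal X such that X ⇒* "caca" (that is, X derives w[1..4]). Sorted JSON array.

CNF form of G:
  S -> B T0 | B T1 | T2 T0
  A -> a
  B -> B T0 | B T1 | S X3 | T1 T2 | T2 T0
  T0 -> a
  T1 -> b
  T2 -> c
  X3 -> T2 A

CYK fill — only the sub-triangle for w[1..4]:
  T[1,1] 'c' = {T2}  orig:{}
  T[2,2] 'a' = {A,T0}  orig:{A}
  T[3,3] 'c' = {T2}  orig:{}
  T[4,4] 'a' = {A,T0}  orig:{A}
  T[1,2] 'ca' = {B,S,X3}  orig:{B,S}
  T[2,3] 'ac' = ∅
  T[3,4] 'ca' = {B,S,X3}  orig:{B,S}
  T[1,3] 'cac' = ∅
  T[2,4] 'aca' = ∅
  T[1,4] 'caca' = {B}

Original NTs in T[1,4] deriving "caca": ["B"]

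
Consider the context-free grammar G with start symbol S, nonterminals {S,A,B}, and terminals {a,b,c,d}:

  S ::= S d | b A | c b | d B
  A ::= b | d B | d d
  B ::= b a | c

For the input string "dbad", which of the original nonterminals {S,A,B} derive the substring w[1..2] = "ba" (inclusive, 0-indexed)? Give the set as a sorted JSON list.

Convert to CNF:
  S -> S T0 | T0 B | T1 A | T3 T1
  A -> T0 B | T0 T0 | b
  B -> T1 T2 | c
  T0 -> d
  T1 -> b
  T2 -> a
  T3 -> c

CYK table (by increasing span) (cells [i..j] with 1 ≤ i ≤ j ≤ 2 only):
  [1..1]={A,T1}  "b"  orig:{A}
  [2..2]={T2}  "a"  orig:{}
  [1..2]={B}  "ba"

Original NTs in T[1,2] deriving "ba": ["B"]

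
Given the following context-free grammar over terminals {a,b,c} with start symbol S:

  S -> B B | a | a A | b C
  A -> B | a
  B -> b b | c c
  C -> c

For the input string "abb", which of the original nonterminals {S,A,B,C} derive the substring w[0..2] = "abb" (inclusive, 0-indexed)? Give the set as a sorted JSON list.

Convert to CNF:
  S -> B B | T0 C | T2 A | a
  A -> T0 T0 | T1 T1 | a
  B -> T0 T0 | T1 T1
  C -> c
  T0 -> b
  T1 -> c
  T2 -> a

Fill CYK table bottom-up — only the sub-triangle for w[0..2]:
  cell(0,0) a: {A,S,T2}  orig:{A,S}
  cell(1,1) b: {T0}  orig:{}
  cell(2,2) b: {T0}  orig:{}
  cell(0,1) ab: ∅
  cell(1,2) bb: {A,B}
  cell(0,2) abb: {S}

Original NTs in T[0,2] deriving "abb": ["S"]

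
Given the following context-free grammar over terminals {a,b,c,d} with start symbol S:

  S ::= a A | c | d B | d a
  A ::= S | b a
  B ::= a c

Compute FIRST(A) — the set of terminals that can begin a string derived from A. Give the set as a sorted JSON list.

Compute FIRST by fixpoint:
[1]
  A via A→b a: +{b}
  B via B→a c: +{a}
  S via S→a A: +{a}
  S via S→c: +{c}
  S via S→d B: +{d}
  FIRST(S)={a,c,d}  FIRST(A)={b}  FIRST(B)={a}
[2]
  A via A→S: +{a,c,d}
  FIRST(S)={a,c,d}  FIRST(A)={a,b,c,d}  FIRST(B)={a}
[3] done
  FIRST(S)={a,c,d}  FIRST(A)={a,b,c,d}  FIRST(B)={a}

FIRST(A) = ["a", "b", "c", "d"]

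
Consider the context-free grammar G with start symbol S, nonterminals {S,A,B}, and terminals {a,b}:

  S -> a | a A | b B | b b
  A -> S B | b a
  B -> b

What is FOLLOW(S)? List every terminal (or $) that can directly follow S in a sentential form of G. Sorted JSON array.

FIRST sets, iterate to fixpoint:
[1]
  A via A→b a: +{b}
  B via B→b: +{b}
  S via S→a: +{a}
  S via S→b B: +{b}
  S: {a,b}  A: {b}  B: {b}
[2]
  A via A→S B: +{a}
  S: {a,b}  A: {a,b}  B: {b}
[3] done
  S: {a,b}  A: {a,b}  B: {b}

Compute FOLLOW by fixpoint:
FOLLOW(S) := {$}
iter 1:
  A→S B: FOLLOW(S) ⊇ FIRST(B) = {b}; new: +{b}
  S→a A: FOLLOW(A) ⊇ FOLLOW(S) ⊇ {$,b}; new: +{$,b}
  S→b B: FOLLOW(B) ⊇ FOLLOW(S) ⊇ {$,b}; new: +{$,b}
  FOLLOW(S)={$,b}  FOLLOW(A)={$,b}  FOLLOW(B)={$,b}
iter 2: — fixpoint
  FOLLOW(S)={$,b}  FOLLOW(A)={$,b}  FOLLOW(B)={$,b}

FOLLOW(S) = ["$", "b"]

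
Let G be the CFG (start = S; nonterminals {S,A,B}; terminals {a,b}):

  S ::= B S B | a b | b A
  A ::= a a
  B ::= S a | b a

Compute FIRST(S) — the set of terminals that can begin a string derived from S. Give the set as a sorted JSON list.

FIRST sets, iterate to fixpoint:
pass 1:
  A via A→a a: +{a}
  B via B→b a: +{b}
  S via S→B S B: +{b}
  S via S→a b: +{a}
  FIRST(S)={a,b}  FIRST(A)={a}  FIRST(B)={b}
pass 2:
  B via B→S a: +{a}
  FIRST(S)={a,b}  FIRST(A)={a}  FIRST(B)={a,b}
pass 3: (no change)
  FIRST(S)={a,b}  FIRST(A)={a}  FIRST(B)={a,b}

FIRST(S) = ["a", "b"]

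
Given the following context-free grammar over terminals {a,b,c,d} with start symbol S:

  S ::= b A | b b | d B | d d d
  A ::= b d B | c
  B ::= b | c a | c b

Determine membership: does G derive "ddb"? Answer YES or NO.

Convert to CNF:
  S -> T0 A | T0 T0 | T1 B | T1 X5
  A -> T0 X4 | c
  B -> T2 T0 | T2 T3 | b
  T0 -> b
  T1 -> d
  T2 -> c
  T3 -> a
  X4 -> T1 B
  X5 -> T1 T1

CYK table (by increasing span):
  cell(0,0) d: {T1}  orig:{}
  cell(1,1) d: {T1}  orig:{}
  cell(2,2) b: {B,T0}  orig:{B}
  cell(0,1) dd: {X5}  orig:{}
  cell(1,2) db: {S,X4}  orig:{S}
  cell(0,2) ddb: ∅

S ∉ T[0,2] ⇒ NO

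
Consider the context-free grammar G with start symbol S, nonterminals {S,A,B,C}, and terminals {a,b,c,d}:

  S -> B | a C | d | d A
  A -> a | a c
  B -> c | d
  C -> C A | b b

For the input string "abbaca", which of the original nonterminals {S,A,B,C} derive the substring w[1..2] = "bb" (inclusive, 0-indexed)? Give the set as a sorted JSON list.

CNF form of G:
  S -> T0 C | T3 A | c | d
  A -> T0 T1 | a
  B -> c | d
  C -> C A | T2 T2
  T0 -> a
  T1 -> c
  T2 -> b
  T3 -> d

CYK fill, restricted to cells inside w[1..2]:
  T[1,1] 'b' = {T2}  orig:{}
  T[2,2] 'b' = {T2}  orig:{}
  T[1,2] 'bb' = {C}

Original NTs in T[1,2] deriving "bb": ["C"]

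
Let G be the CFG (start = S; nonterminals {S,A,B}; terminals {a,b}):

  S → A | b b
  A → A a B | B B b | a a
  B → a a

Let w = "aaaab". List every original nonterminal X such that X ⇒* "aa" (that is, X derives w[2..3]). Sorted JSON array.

Convert to CNF:
  S -> A X4 | B X5 | T0 T0 | T1 T1
  A -> A X2 | B X3 | T0 T0
  B -> T0 T0
  T0 -> a
  T1 -> b
  X2 -> T0 B
  X3 -> B T1
  X4 -> T0 B
  X5 -> B T1

CYK fill — only the sub-triangle for w[2..3]:
  [2..2]={T0}  "a"  orig:{}
  [3..3]={T0}  "a"  orig:{}
  [2..3]={A,B,S}  "aa"

Original NTs in T[2,3] deriving "aa": ["A", "B", "S"]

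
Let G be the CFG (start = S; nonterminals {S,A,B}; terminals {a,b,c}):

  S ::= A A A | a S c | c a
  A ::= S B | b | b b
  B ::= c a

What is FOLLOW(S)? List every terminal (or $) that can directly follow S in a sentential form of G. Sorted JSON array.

Compute FIRST by fixpoint:
round 1:
  A via A→b: +{b}
  B via B→c a: +{c}
  S via S→A A A: +{b}
  S via S→a S c: +{a}
  S via S→c a: +{c}
  FIRST[S]={a,b,c}  FIRST[A]={b}  FIRST[B]={c}
round 2:
  A via A→S B: +{a,c}
  FIRST[S]={a,b,c}  FIRST[A]={a,b,c}  FIRST[B]={c}
round 3: (stable)
  FIRST[S]={a,b,c}  FIRST[A]={a,b,c}  FIRST[B]={c}

Compute FOLLOW by fixpoint:
FOLLOW(S) := {$}
pass 1:
  A→S B: FOLLOW(S) ⊇ FIRST(B) = {c}; new: +{c}
  S→A A A: FOLLOW(A) ⊇ FIRST(A) = {a,b,c}; new: +{a,b,c}
  S→A A A: FOLLOW(A) ⊇ FOLLOW(S) ⊇ {$,c}; new: +{$}
  S: {$,c}  A: {$,a,b,c}  B: {}
pass 2:
  A→S B: FOLLOW(B) ⊇ FOLLOW(A) ⊇ {$,a,b,c}; new: +{$,a,b,c}
  S: {$,c}  A: {$,a,b,c}  B: {$,a,b,c}
pass 3: (no change)
  S: {$,c}  A: {$,a,b,c}  B: {$,a,b,c}

FOLLOW(S) = ["$", "c"]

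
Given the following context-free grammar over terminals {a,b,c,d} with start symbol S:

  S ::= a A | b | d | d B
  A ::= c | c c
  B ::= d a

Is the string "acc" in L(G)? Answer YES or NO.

Convert to CNF:
  S -> T1 B | T2 A | b | d
  A -> T0 T0 | c
  B -> T1 T2
  T0 -> c
  T1 -> d
  T2 -> a

CYK fill:
  cell(0,0) a: {T2}  orig:{}
  cell(1,1) c: {A,T0}  orig:{A}
  cell(2,2) c: {A,T0}  orig:{A}
  cell(0,1) ac: {S}
  cell(1,2) cc: {A}
  cell(0,2) acc: {S}

S ∈ T[0,2] ⇒ YES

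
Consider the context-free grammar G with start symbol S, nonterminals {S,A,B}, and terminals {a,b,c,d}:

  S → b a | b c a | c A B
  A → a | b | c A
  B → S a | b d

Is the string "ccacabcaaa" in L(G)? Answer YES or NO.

Convert to CNF:
  S -> T0 X5 | T2 T1 | T2 X4
  A -> T0 A | a | b
  B -> S T1 | T2 T3
  T0 -> c
  T1 -> a
  T2 -> b
  T3 -> d
  X4 -> T0 T1
  X5 -> A B

CYK fill:
  [0..0]={T0}  "c"  orig:{}
  [1..1]={T0}  "c"  orig:{}
  [2..2]={A,T1}  "a"  orig:{A}
  [3..3]={T0}  "c"  orig:{}
  [4..4]={A,T1}  "a"  orig:{A}
  [5..5]={A,T2}  "b"  orig:{A}
  [6..6]={T0}  "c"  orig:{}
  [7..7]={A,T1}  "a"  orig:{A}
  [8..8]={A,T1}  "a"  orig:{A}
  [9..9]={A,T1}  "a"  orig:{A}
  [0..1]=∅  "cc"
  [1..2]={A,X4}  "ca"  orig:{A}
  [2..3]=∅  "ac"
  [3..4]={A,X4}  "ca"  orig:{A}
  [4..5]=∅  "ab"
  [5..6]=∅  "bc"
  [6..7]={A,X4}  "ca"  orig:{A}
  [7..8]=∅  "aa"
  [8..9]=∅  "aa"
  [0..2]={A}  "cca"
  [1..3]=∅  "cac"
  [2..4]=∅  "aca"
  [3..5]=∅  "cab"
  [4..6]=∅  "abc"
  [5..7]={S}  "bca"
  [6..8]=∅  "caa"
  [7..9]=∅  "aaa"
  [0..3]=∅  "ccac"
  [1..4]=∅  "caca"
  [2..5]=∅  "acab"
  [3..6]=∅  "cabc"
  [4..7]=∅  "abca"
  [5..8]={B}  "bcaa"
  [6..9]=∅  "caaa"
  [0..4]=∅  "ccaca"
  [1..5]=∅  "cacab"
  [2..6]=∅  "acabc"
  [3..7]=∅  "cabca"
  [4..8]={X5}  "abcaa"  orig:{}
  [5..9]=∅  "bcaaa"
  [0..5]=∅  "ccacab"
  [1..6]=∅  "cacabc"
  [2..7]=∅  "acabca"
  [3..8]={S,X5}  "cabcaa"  orig:{S}
  [4..9]=∅  "abcaaa"
  [0..6]=∅  "ccacabc"
  [1..7]=∅  "cacabca"
  [2..8]=∅  "acabcaa"
  [3..9]={B}  "cabcaaa"
  [0..7]=∅  "ccacabca"
  [1..8]=∅  "cacabcaa"
  [2..9]={X5}  "acabcaaa"  orig:{}
  [0..8]=∅  "ccacabcaa"
  [1..9]={S,X5}  "cacabcaaa"  orig:{S}
  [0..9]={S,X5}  "ccacabcaaa"  orig:{S}

S ∈ T[0,9] ⇒ YES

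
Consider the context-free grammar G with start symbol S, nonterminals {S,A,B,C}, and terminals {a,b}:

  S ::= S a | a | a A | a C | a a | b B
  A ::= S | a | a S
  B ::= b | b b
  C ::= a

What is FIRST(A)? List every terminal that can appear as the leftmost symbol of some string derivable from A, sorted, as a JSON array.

FIRST iteration:
iter 1:
  A via A→a: +{a}
  B via B→b: +{b}
  C via C→a: +{a}
  S via S→a: +{a}
  S via S→b B: +{b}
  FIRST[S]={a,b}  FIRST[A]={a}  FIRST[B]={b}  FIRST[C]={a}
iter 2:
  A via A→S: +{b}
  FIRST[S]={a,b}  FIRST[A]={a,b}  FIRST[B]={b}  FIRST[C]={a}
iter 3: done
  FIRST[S]={a,b}  FIRST[A]={a,b}  FIRST[B]={b}  FIRST[C]={a}

FIRST(A) = ["a", "b"]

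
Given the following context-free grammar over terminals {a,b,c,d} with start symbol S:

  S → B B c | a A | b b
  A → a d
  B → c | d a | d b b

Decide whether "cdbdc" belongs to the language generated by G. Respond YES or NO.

Convert to CNF:
  S -> B X5 | T0 A | T2 T2
  A -> T0 T1
  B -> T1 T0 | T1 X4 | c
  T0 -> a
  T1 -> d
  T2 -> b
  T3 -> c
  X4 -> T2 T2
  X5 -> B T3

Fill CYK table bottom-up:
  T[0,0] 'c' = {B,T3}  orig:{B}
  T[1,1] 'd' = {T1}  orig:{}
  T[2,2] 'b' = {T2}  orig:{}
  T[3,3] 'd' = {T1}  orig:{}
  T[4,4] 'c' = {B,T3}  orig:{B}
  T[0,1] 'cd' = ∅
  T[1,2] 'db' = ∅
  T[2,3] 'bd' = ∅
  T[3,4] 'dc' = ∅
  T[0,2] 'cdb' = ∅
  T[1,3] 'dbd' = ∅
  T[2,4] 'bdc' = ∅
  T[0,3] 'cdbd' = ∅
  T[1,4] 'dbdc' = ∅
  T[0,4] 'cdbdc' = ∅

S ∉ T[0,4] ⇒ NO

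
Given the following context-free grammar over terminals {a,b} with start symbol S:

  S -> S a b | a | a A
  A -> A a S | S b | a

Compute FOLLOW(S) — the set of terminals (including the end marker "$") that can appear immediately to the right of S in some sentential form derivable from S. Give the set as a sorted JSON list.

FIRST sets, iterate to fixpoint:
[1]
  A via A→a: +{a}
  S via S→a: +{a}
  FIRST[S]={a}  FIRST[A]={a}
[2] (no change)
  FIRST[S]={a}  FIRST[A]={a}

Compute FOLLOW by fixpoint:
FOLLOW(S) := {$}
pass 1:
  A→A a S: FOLLOW(A) ⊇ FIRST(a) = {a}; new: +{a}
  A→A a S: FOLLOW(S) ⊇ FOLLOW(A) ⊇ {a}; new: +{a}
  A→S b: FOLLOW(S) ⊇ FIRST(b) = {b}; new: +{b}
  S→a A: FOLLOW(A) ⊇ FOLLOW(S) ⊇ {$,a,b}; new: +{$,b}
  FOLLOW[S]={$,a,b}  FOLLOW[A]={$,a,b}
pass 2: — fixpoint
  FOLLOW[S]={$,a,b}  FOLLOW[A]={$,a,b}

FOLLOW(S) = ["$", "a", "b"]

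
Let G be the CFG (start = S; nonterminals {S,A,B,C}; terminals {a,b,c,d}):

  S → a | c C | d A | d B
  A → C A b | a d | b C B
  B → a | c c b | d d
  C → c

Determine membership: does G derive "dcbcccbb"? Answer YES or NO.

CNF form of G:
  S -> T2 A | T2 B | T3 C | a
  A -> C X4 | T0 X5 | T1 T2
  B -> T2 T2 | T3 X6 | a
  C -> c
  T0 -> b
  T1 -> a
  T2 -> d
  T3 -> c
  X4 -> A T0
  X5 -> C B
  X6 -> T3 T0

Fill CYK table bottom-up:
  T[0,0] 'd' = {T2}  orig:{}
  T[1,1] 'c' = {C,T3}  orig:{C}
  T[2,2] 'b' = {T0}  orig:{}
  T[3,3] 'c' = {C,T3}  orig:{C}
  T[4,4] 'c' = {C,T3}  orig:{C}
  T[5,5] 'c' = {C,T3}  orig:{C}
  T[6,6] 'b' = {T0}  orig:{}
  T[7,7] 'b' = {T0}  orig:{}
  T[0,1] 'dc' = ∅
  T[1,2] 'cb' = {X6}  orig:{}
  T[2,3] 'bc' = ∅
  T[3,4] 'cc' = {S}
  T[4,5] 'cc' = {S}
  T[5,6] 'cb' = {X6}  orig:{}
  T[6,7] 'bb' = ∅
  T[0,2] 'dcb' = ∅
  T[1,3] 'cbc' = ∅
  T[2,4] 'bcc' = ∅
  T[3,5] 'ccc' = ∅
  T[4,6] 'ccb' = {B}
  T[5,7] 'cbb' = ∅
  T[0,3] 'dcbc' = ∅
  T[1,4] 'cbcc' = ∅
  T[2,5] 'bccc' = ∅
  T[3,6] 'cccb' = {X5}  orig:{}
  T[4,7] 'ccbb' = ∅
  T[0,4] 'dcbcc' = ∅
  T[1,5] 'cbccc' = ∅
  T[2,6] 'bcccb' = {A}
  T[3,7] 'cccbb' = ∅
  T[0,5] 'dcbccc' = ∅
  T[1,6] 'cbcccb' = ∅
  T[2,7] 'bcccbb' = {X4}  orig:{}
  T[0,6] 'dcbcccb' = ∅
  T[1,7] 'cbcccbb' = {A}
  T[0,7] 'dcbcccbb' = {S}

S ∈ T[0,7] ⇒ YES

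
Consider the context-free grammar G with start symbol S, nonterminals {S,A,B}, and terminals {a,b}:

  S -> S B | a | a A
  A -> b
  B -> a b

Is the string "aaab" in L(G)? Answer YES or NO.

CNF form of G:
  S -> S B | T0 A | a
  A -> b
  B -> T0 T1
  T0 -> a
  T1 -> b

Fill CYK table bottom-up:
  cell(0,0) a: {S,T0}  orig:{S}
  cell(1,1) a: {S,T0}  orig:{S}
  cell(2,2) a: {S,T0}  orig:{S}
  cell(3,3) b: {A,T1}  orig:{A}
  cell(0,1) aa: ∅
  cell(1,2) aa: ∅
  cell(2,3) ab: {B,S}
  cell(0,2) aaa: ∅
  cell(1,3) aab: {S}
  cell(0,3) aaab: ∅

S ∉ T[0,3] ⇒ NO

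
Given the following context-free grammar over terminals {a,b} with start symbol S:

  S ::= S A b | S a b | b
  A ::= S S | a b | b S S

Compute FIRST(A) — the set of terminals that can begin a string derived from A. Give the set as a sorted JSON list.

FIRST iteration:
round 1:
  A via A→a b: +{a}
  A via A→b S S: +{b}
  S via S→b: +{b}
  S: {b}  A: {a,b}
round 2: — fixpoint
  S: {b}  A: {a,b}

FIRST(A) = ["a", "b"]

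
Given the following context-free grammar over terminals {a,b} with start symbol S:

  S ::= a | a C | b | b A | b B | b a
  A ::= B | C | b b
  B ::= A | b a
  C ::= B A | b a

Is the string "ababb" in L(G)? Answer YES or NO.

Convert to CNF:
  S -> T0 A | T0 B | T0 T1 | T1 C | a | b
  A -> B A | T0 T0 | T0 T1
  B -> B A | T0 T0 | T0 T1
  C -> B A | T0 T1
  T0 -> b
  T1 -> a

CYK table (by increasing span):
  T[0,0] 'a' = {S,T1}  orig:{S}
  T[1,1] 'b' = {S,T0}  orig:{S}
  T[2,2] 'a' = {S,T1}  orig:{S}
  T[3,3] 'b' = {S,T0}  orig:{S}
  T[4,4] 'b' = {S,T0}  orig:{S}
  T[0,1] 'ab' = ∅
  T[1,2] 'ba' = {A,B,C,S}
  T[2,3] 'ab' = ∅
  T[3,4] 'bb' = {A,B}
  T[0,2] 'aba' = {S}
  T[1,3] 'bab' = ∅
  T[2,4] 'abb' = ∅
  T[0,3] 'abab' = ∅
  T[1,4] 'babb' = {A,B,C}
  T[0,4] 'ababb' = {S}

S ∈ T[0,4] ⇒ YES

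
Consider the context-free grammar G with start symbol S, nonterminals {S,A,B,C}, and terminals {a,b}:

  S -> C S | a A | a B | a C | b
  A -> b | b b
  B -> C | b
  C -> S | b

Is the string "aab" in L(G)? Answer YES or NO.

Convert to CNF:
  S -> C S | T1 A | T1 B | T1 C | b
  A -> T0 T0 | b
  B -> C S | T1 A | T1 B | T1 C | b
  C -> C S | T1 A | T1 B | T1 C | b
  T0 -> b
  T1 -> a

Fill CYK table bottom-up:
  cell(0,0) a: {T1}  orig:{}
  cell(1,1) a: {T1}  orig:{}
  cell(2,2) b: {A,B,C,S,T0}  orig:{A,B,C,S}
  cell(0,1) aa: ∅
  cell(1,2) ab: {B,C,S}
  cell(0,2) aab: {B,C,S}

S ∈ T[0,2] ⇒ YES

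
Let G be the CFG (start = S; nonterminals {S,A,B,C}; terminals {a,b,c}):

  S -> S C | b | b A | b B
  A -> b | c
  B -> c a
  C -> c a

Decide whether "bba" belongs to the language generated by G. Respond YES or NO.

CNF form of G:
  S -> S C | T2 A | T2 B | b
  A -> b | c
  B -> T0 T1
  C -> T0 T1
  T0 -> c
  T1 -> a
  T2 -> b

CYK table (by increasing span):
  [0..0]={A,S,T2}  "b"  orig:{A,S}
  [1..1]={A,S,T2}  "b"  orig:{A,S}
  [2..2]={T1}  "a"  orig:{}
  [0..1]={S}  "bb"
  [1..2]=∅  "ba"
  [0..2]=∅  "bba"

S ∉ T[0,2] ⇒ NO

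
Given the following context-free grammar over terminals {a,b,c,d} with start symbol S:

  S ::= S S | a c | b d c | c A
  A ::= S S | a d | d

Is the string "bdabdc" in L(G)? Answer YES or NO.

CNF form of G:
  S -> S S | T0 T2 | T2 A | T3 X4
  A -> S S | T0 T1 | d
  T0 -> a
  T1 -> d
  T2 -> c
  T3 -> b
  X4 -> T1 T2

Fill CYK table bottom-up:
  T[0,0] 'b' = {T3}  orig:{}
  T[1,1] 'd' = {A,T1}  orig:{A}
  T[2,2] 'a' = {T0}  orig:{}
  T[3,3] 'b' = {T3}  orig:{}
  T[4,4] 'd' = {A,T1}  orig:{A}
  T[5,5] 'c' = {T2}  orig:{}
  T[0,1] 'bd' = ∅
  T[1,2] 'da' = ∅
  T[2,3] 'ab' = ∅
  T[3,4] 'bd' = ∅
  T[4,5] 'dc' = {X4}  orig:{}
  T[0,2] 'bda' = ∅
  T[1,3] 'dab' = ∅
  T[2,4] 'abd' = ∅
  T[3,5] 'bdc' = {S}
  T[0,3] 'bdab' = ∅
  T[1,4] 'dabd' = ∅
  T[2,5] 'abdc' = ∅
  T[0,4] 'bdabd' = ∅
  T[1,5] 'dabdc' = ∅
  T[0,5] 'bdabdc' = ∅

S ∉ T[0,5] ⇒ NO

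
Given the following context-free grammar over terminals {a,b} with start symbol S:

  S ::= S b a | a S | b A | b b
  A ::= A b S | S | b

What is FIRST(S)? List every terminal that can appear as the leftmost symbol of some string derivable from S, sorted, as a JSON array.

FIRST iteration:
[1]
  A via A→b: +{b}
  S via S→a S: +{a}
  S via S→b A: +{b}
  FIRST[S]={a,b}  FIRST[A]={b}
[2]
  A via A→S: +{a}
  FIRST[S]={a,b}  FIRST[A]={a,b}
[3] (stable)
  FIRST[S]={a,b}  FIRST[A]={a,b}

FIRST(S) = ["a", "b"]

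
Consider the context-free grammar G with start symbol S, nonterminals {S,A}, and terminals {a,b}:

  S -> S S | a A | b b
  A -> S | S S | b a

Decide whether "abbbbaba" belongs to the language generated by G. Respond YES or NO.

Convert to CNF:
  S -> S S | T0 A | T1 T1
  A -> S S | T0 A | T1 T0 | T1 T1
  T0 -> a
  T1 -> b

Fill CYK table bottom-up:
  [0..0]={T0}  "a"  orig:{}
  [1..1]={T1}  "b"  orig:{}
  [2..2]={T1}  "b"  orig:{}
  [3..3]={T1}  "b"  orig:{}
  [4..4]={T1}  "b"  orig:{}
  [5..5]={T0}  "a"  orig:{}
  [6..6]={T1}  "b"  orig:{}
  [7..7]={T0}  "a"  orig:{}
  [0..1]=∅  "ab"
  [1..2]={A,S}  "bb"
  [2..3]={A,S}  "bb"
  [3..4]={A,S}  "bb"
  [4..5]={A}  "ba"
  [5..6]=∅  "ab"
  [6..7]={A}  "ba"
  [0..2]={A,S}  "abb"
  [1..3]=∅  "bbb"
  [2..4]=∅  "bbb"
  [3..5]=∅  "bba"
  [4..6]=∅  "bab"
  [5..7]={A,S}  "aba"
  [0..3]=∅  "abbb"
  [1..4]={A,S}  "bbbb"
  [2..5]=∅  "bbba"
  [3..6]=∅  "bbab"
  [4..7]=∅  "baba"
  [0..4]={A,S}  "abbbb"
  [1..5]=∅  "bbbba"
  [2..6]=∅  "bbbab"
  [3..7]={A,S}  "bbaba"
  [0..5]=∅  "abbbba"
  [1..6]=∅  "bbbbab"
  [2..7]=∅  "bbbaba"
  [0..6]=∅  "abbbbab"
  [1..7]={A,S}  "bbbbaba"
  [0..7]={A,S}  "abbbbaba"

S ∈ T[0,7] ⇒ YES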